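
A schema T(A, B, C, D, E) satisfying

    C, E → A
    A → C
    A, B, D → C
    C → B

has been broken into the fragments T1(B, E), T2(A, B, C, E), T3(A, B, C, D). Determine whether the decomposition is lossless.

Chase test. Columns are A, B, C, D, E; row i has aⱼ where attribute j ∈ Ti, else bᵢⱼ.
Initial tableau (one row per fragment):
  row 1: b11 a2 b13 b14 a5
  row 2: a1 a2 a3 b24 a5
  row 3: a1 a2 a3 a4 b35
No row becomes fully distinguished — the join is lossy.

No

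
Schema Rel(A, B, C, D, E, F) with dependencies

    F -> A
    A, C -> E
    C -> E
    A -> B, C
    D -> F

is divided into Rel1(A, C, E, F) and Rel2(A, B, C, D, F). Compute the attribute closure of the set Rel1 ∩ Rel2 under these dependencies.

A, B, C, E, F

Rel1 ∩ Rel2 = {A, C, F}.
A, C → E applies, adding E
A → B, C applies, adding B
Closure: {A, B, C, E, F}.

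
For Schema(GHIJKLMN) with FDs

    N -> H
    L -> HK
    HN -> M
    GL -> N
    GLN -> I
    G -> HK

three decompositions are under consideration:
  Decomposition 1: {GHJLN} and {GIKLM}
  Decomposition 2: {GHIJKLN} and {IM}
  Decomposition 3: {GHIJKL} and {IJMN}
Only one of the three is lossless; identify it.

Decomposition 1

Decomposition 1: common = {GL}, closure = {GHIKLMN} → lossless.
Decomposition 2: common = {I}, closure = {I} → lossy.
Decomposition 3: common = {IJ}, closure = {IJ} → lossy.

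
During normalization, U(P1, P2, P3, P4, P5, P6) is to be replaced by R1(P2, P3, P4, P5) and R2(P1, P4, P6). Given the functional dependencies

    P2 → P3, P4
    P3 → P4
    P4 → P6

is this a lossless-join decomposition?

Common attributes: R1 ∩ R2 = {P4}.
Closure of {P4}: P4 → P6 applies, adding P6. So (P4)⁺ = {P4, P6}.
The closure contains neither all of R1 = {P2, P3, P4, P5} nor all of R2 = {P1, P4, P6}, so the common attributes are not a superkey of either fragment. The join is lossy.

No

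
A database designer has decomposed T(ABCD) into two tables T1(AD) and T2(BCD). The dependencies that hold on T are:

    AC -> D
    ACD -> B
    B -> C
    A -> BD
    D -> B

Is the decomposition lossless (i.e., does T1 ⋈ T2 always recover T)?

Yes

Common attributes: T1 ∩ T2 = {D}.
Closure of {D}: D → B applies, adding B; B → C applies, adding C. So (D)⁺ = {BCD}.
This closure contains every attribute of T2, so T1 ∩ T2 → T2. The join is lossless.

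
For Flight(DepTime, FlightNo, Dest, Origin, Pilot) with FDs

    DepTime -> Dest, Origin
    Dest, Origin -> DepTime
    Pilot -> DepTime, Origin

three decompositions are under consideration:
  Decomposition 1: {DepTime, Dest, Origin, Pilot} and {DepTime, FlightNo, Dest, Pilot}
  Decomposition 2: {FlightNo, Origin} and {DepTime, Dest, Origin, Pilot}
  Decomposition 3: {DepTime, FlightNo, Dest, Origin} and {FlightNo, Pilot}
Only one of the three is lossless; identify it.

Decomposition 1: common = {DepTime, Dest, Pilot}, closure = {DepTime, Dest, Origin, Pilot} → lossless.
Decomposition 2: common = {Origin}, closure = {Origin} → lossy.
Decomposition 3: common = {FlightNo}, closure = {FlightNo} → lossy.

Decomposition 1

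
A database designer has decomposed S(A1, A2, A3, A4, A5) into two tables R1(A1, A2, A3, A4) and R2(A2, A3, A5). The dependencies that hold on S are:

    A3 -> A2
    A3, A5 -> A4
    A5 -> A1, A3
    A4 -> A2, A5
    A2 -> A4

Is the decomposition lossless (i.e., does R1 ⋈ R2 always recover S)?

Yes

Common attributes: R1 ∩ R2 = {A2, A3}.
Closure of {A2, A3}: A2 → A4 applies, adding A4; A4 → A2, A5 applies, adding A5; A5 → A1, A3 applies, adding A1. So (A2, A3)⁺ = {A1, A2, A3, A4, A5}.
This closure contains every attribute of R1, so R1 ∩ R2 → R1. The join is lossless.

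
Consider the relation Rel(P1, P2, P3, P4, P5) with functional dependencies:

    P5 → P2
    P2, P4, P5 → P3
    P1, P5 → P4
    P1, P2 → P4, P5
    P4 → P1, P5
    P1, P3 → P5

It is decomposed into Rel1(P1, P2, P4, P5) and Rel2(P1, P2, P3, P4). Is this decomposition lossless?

Common attributes: Rel1 ∩ Rel2 = {P1, P2, P4}.
Closure of {P1, P2, P4}: P1, P2 → P4, P5 applies, adding P5; P2, P4, P5 → P3 applies, adding P3. So (P1, P2, P4)⁺ = {P1, P2, P3, P4, P5}.
This closure contains every attribute of Rel1, so Rel1 ∩ Rel2 → Rel1. The join is lossless.

Yes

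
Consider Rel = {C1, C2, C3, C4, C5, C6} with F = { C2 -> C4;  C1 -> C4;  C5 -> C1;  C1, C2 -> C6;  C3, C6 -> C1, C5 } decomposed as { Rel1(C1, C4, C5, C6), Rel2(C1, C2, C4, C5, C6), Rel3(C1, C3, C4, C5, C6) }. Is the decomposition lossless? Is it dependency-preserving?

lossy but dependency-preserving

Lossless test (chase): applying each FD to every pair of rows produces no changes in the tableau, so no row becomes fully distinguished — the join is lossy.
Dependency preservation: every FD's attributes lie within a single fragment, so each can be enforced locally — preserved.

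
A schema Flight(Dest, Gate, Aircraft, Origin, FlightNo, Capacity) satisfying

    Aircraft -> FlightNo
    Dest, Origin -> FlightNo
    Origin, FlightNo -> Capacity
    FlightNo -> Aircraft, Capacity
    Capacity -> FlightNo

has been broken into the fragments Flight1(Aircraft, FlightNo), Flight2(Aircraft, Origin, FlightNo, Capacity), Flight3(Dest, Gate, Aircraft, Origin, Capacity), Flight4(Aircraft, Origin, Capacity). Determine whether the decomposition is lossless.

Chase test. Columns are Dest, Gate, Aircraft, Origin, FlightNo, Capacity; row i has aⱼ where attribute j ∈ Flighti, else bᵢⱼ.
Initial tableau (one row per fragment):
  row 1: b11 b12 a3 b14 a5 b16
  row 2: b21 b22 a3 a4 a5 a6
  row 3: a1 a2 a3 a4 b35 a6
  row 4: b41 b42 a3 a4 b45 a6
Rows 1 and 3 agree on Aircraft; apply Aircraft→FlightNo and equate their FlightNo entries.
Rows 1 and 4 agree on Aircraft; apply Aircraft→FlightNo and equate their FlightNo entries.
Rows 1 and 2 agree on FlightNo; apply FlightNo→Aircraft, Capacity and equate their Aircraft, Capacity entries.
Row 3 is now all distinguished symbols — the join is lossless.

Yes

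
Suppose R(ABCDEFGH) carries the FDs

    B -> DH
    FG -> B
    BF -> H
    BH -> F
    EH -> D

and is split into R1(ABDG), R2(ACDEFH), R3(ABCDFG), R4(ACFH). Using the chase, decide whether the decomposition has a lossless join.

No

Chase test. Columns are ABCDEFGH; row i has aⱼ where attribute j ∈ Ri, else bᵢⱼ.
Initial tableau (one row per fragment):
  row 1: a1 a2 b13 a4 b15 b16 a7 b18
  row 2: a1 b22 a3 a4 a5 a6 b27 a8
  row 3: a1 a2 a3 a4 b35 a6 a7 b38
  row 4: a1 b42 a3 b44 b45 a6 b47 a8
Rows 1 and 3 agree on B; apply B→DH and equate their DH entries.
Rows 1 and 3 agree on BH; apply BH→F and equate their F entries.
No row becomes fully distinguished — the join is lossy.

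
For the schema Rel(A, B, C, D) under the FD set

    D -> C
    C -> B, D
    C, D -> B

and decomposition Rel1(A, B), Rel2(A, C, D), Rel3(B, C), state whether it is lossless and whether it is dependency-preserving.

Lossless test (chase): Rows 2 and 3 agree on C; apply C→B, D and equate their B, D entries. Row 2 is now all distinguished symbols — the join is lossless.
Dependency preservation: C → B, D; C, D → B are not contained in any single fragment, but the restricted closure of each left-hand side across the fragments still reaches the right-hand side; the remaining FDs each lie inside some fragment. All dependencies are preserved.

lossless and dependency-preserving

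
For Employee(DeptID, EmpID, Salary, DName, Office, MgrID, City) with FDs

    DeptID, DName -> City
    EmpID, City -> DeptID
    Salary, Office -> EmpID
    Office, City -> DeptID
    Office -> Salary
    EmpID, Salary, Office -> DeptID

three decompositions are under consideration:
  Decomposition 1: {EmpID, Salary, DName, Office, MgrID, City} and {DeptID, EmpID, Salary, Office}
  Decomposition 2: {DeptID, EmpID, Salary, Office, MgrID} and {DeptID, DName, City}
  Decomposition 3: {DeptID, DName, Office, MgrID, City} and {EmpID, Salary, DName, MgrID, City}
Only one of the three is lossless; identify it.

Decomposition 1: common = {EmpID, Salary, Office}, closure = {DeptID, EmpID, Salary, Office} → lossless.
Decomposition 2: common = {DeptID}, closure = {DeptID} → lossy.
Decomposition 3: common = {DName, MgrID, City}, closure = {DName, MgrID, City} → lossy.

Decomposition 1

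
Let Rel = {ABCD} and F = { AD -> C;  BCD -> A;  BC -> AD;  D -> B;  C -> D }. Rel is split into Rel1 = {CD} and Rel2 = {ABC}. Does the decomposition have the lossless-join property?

Common attributes: Rel1 ∩ Rel2 = {C}.
Closure of {C}: C → D applies, adding D; D → B applies, adding B; BCD → A applies, adding A. So (C)⁺ = {ABCD}.
This closure contains every attribute of Rel1, so Rel1 ∩ Rel2 → Rel1. The join is lossless.

Yes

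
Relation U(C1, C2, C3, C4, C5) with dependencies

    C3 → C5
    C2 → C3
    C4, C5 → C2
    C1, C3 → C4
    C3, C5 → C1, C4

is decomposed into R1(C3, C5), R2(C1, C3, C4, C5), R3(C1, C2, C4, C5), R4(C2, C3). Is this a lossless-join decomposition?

Chase test. Columns are C1, C2, C3, C4, C5; row i has aⱼ where attribute j ∈ Ri, else bᵢⱼ.
Initial tableau (one row per fragment):
  row 1: b11 b12 a3 b14 a5
  row 2: a1 b22 a3 a4 a5
  row 3: a1 a2 b33 a4 a5
  row 4: b41 a2 a3 b44 b45
Rows 1 and 4 agree on C3; apply C3→C5 and equate their C5 entries.
Rows 3 and 4 agree on C2; apply C2→C3 and equate their C3 entries.
Rows 2 and 3 agree on C4, C5; apply C4, C5→C2 and equate their C2 entries.
Rows 1 and 2 agree on C3, C5; apply C3, C5→C1, C4 and equate their C1, C4 entries.
Rows 1 and 4 agree on C3, C5; apply C3, C5→C1, C4 and equate their C1, C4 entries.
Rows 1 and 2 agree on C4, C5; apply C4, C5→C2 and equate their C2 entries.
Row 1 is now all distinguished symbols — the join is lossless.

Yes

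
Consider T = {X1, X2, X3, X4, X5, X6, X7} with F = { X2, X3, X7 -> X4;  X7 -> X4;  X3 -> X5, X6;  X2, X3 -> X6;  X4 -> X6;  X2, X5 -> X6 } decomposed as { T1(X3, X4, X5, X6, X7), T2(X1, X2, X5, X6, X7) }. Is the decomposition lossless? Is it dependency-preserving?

lossy but dependency-preserving

Lossless test: (X5, X6, X7)⁺ = {X4, X5, X6, X7}, which is a superkey of neither fragment — lossy.
Dependency preservation: X2, X3, X7 → X4; X2, X3 → X6 are not contained in any single fragment, but the restricted closure of each left-hand side across the fragments still reaches the right-hand side; the remaining FDs each lie inside some fragment. All dependencies are preserved.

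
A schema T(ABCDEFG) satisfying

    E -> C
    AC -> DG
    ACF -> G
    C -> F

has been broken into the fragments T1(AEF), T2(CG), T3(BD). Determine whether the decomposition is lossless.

No

Chase test. Columns are ABCDEFG; row i has aⱼ where attribute j ∈ Ti, else bᵢⱼ.
Initial tableau (one row per fragment):
  row 1: a1 b12 b13 b14 a5 a6 b17
  row 2: b21 b22 a3 b24 b25 b26 a7
  row 3: b31 a2 b33 a4 b35 b36 b37
No row becomes fully distinguished — the join is lossy.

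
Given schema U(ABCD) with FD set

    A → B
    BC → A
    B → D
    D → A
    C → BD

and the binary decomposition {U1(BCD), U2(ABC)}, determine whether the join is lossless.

Yes

Common attributes: U1 ∩ U2 = {BC}.
Closure of {BC}: BC → A applies, adding A; B → D applies, adding D. So (BC)⁺ = {ABCD}.
This closure contains every attribute of U1, so U1 ∩ U2 → U1. The join is lossless.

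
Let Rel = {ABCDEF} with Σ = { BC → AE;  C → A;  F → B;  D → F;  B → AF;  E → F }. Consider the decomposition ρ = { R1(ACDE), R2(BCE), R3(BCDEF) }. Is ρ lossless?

Chase test. Columns are ABCDEF; row i has aⱼ where attribute j ∈ Ri, else bᵢⱼ.
Initial tableau (one row per fragment):
  row 1: a1 b12 a3 a4 a5 b16
  row 2: b21 a2 a3 b24 a5 b26
  row 3: b31 a2 a3 a4 a5 a6
Rows 2 and 3 agree on BC; apply BC→AE and equate their AE entries.
Rows 1 and 2 agree on C; apply C→A and equate their A entries.
Rows 1 and 3 agree on D; apply D→F and equate their F entries.
Rows 2 and 3 agree on B; apply B→AF and equate their AF entries.
Rows 1 and 2 agree on F; apply F→B and equate their B entries.
Row 1 is now all distinguished symbols — the join is lossless.

Yes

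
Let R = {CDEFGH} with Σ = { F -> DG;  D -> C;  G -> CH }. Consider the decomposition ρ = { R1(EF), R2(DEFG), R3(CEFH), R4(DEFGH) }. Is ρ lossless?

Chase test. Columns are CDEFGH; row i has aⱼ where attribute j ∈ Ri, else bᵢⱼ.
Initial tableau (one row per fragment):
  row 1: b11 b12 a3 a4 b15 b16
  row 2: b21 a2 a3 a4 a5 b26
  row 3: a1 b32 a3 a4 b35 a6
  row 4: b41 a2 a3 a4 a5 a6
Rows 1 and 2 agree on F; apply F→DG and equate their DG entries.
Rows 1 and 3 agree on F; apply F→DG and equate their DG entries.
Rows 1 and 2 agree on D; apply D→C and equate their C entries.
Rows 1 and 3 agree on D; apply D→C and equate their C entries.
Rows 1 and 4 agree on D; apply D→C and equate their C entries.
Rows 1 and 2 agree on G; apply G→CH and equate their CH entries.
Rows 1 and 3 agree on G; apply G→CH and equate their CH entries.
Row 1 is now all distinguished symbols — the join is lossless.

Yes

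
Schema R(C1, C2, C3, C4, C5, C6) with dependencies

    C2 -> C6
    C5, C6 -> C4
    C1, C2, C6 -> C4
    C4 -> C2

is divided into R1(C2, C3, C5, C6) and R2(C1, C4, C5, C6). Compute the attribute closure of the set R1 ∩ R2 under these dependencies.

R1 ∩ R2 = {C5, C6}.
C5, C6 → C4 applies, adding C4
C4 → C2 applies, adding C2
Closure: {C2, C4, C5, C6}.

C2, C4, C5, C6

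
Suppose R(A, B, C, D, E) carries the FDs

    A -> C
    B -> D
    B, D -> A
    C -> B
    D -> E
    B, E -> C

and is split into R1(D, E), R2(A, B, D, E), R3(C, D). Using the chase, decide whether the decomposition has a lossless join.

Chase test. Columns are A, B, C, D, E; row i has aⱼ where attribute j ∈ Ri, else bᵢⱼ.
Initial tableau (one row per fragment):
  row 1: b11 b12 b13 a4 a5
  row 2: a1 a2 b23 a4 a5
  row 3: b31 b32 a3 a4 b35
Rows 1 and 3 agree on D; apply D→E and equate their E entries.
No row becomes fully distinguished — the join is lossy.

No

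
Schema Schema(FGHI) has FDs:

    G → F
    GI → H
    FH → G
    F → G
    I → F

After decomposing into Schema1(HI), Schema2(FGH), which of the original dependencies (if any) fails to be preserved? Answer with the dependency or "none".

Check I → F: no single fragment contains all of {FI}, and the restricted closure of {I} across the fragments never reaches {F}.
G → F is preserved.
GI → H is preserved.
FH → G is preserved.
F → G is preserved.

I → F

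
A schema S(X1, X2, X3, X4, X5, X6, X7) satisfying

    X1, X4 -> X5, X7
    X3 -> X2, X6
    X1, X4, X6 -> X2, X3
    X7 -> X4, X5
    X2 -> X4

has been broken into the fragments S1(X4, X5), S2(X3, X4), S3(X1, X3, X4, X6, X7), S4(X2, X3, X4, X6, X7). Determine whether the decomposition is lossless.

No

Chase test. Columns are X1, X2, X3, X4, X5, X6, X7; row i has aⱼ where attribute j ∈ Si, else bᵢⱼ.
Initial tableau (one row per fragment):
  row 1: b11 b12 b13 a4 a5 b16 b17
  row 2: b21 b22 a3 a4 b25 b26 b27
  row 3: a1 b32 a3 a4 b35 a6 a7
  row 4: b41 a2 a3 a4 b45 a6 a7
Rows 2 and 3 agree on X3; apply X3→X2, X6 and equate their X2, X6 entries.
Rows 2 and 4 agree on X3; apply X3→X2, X6 and equate their X2, X6 entries.
Rows 3 and 4 agree on X7; apply X7→X4, X5 and equate their X4, X5 entries.
No row becomes fully distinguished — the join is lossy.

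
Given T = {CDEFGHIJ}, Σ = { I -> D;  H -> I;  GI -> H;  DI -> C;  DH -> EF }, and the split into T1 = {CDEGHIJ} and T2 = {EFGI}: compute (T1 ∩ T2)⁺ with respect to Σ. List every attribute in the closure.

CDEFGHI

T1 ∩ T2 = {EGI}.
I → D applies, adding D
GI → H applies, adding H
DI → C applies, adding C
DH → EF applies, adding F
Closure: {CDEFGHI}.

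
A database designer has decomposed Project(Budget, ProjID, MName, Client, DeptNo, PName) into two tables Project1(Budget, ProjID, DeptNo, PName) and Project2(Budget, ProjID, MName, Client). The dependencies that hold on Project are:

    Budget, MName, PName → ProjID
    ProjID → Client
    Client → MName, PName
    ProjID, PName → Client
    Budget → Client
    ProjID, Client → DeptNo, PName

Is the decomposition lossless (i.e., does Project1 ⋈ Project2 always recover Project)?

Common attributes: Project1 ∩ Project2 = {Budget, ProjID}.
Closure of {Budget, ProjID}: ProjID → Client applies, adding Client; Client → MName, PName applies, adding MName, PName; ProjID, Client → DeptNo, PName applies, adding DeptNo. So (Budget, ProjID)⁺ = {Budget, ProjID, MName, Client, DeptNo, PName}.
This closure contains every attribute of Project1, so Project1 ∩ Project2 → Project1. The join is lossless.

Yes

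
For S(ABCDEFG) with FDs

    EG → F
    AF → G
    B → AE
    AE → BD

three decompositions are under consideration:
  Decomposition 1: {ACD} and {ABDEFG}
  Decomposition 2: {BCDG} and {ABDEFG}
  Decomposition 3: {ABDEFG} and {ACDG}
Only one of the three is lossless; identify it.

Decomposition 2

Decomposition 1: common = {AD}, closure = {AD} → lossy.
Decomposition 2: common = {BDG}, closure = {ABDEFG} → lossless.
Decomposition 3: common = {ADG}, closure = {ADG} → lossy.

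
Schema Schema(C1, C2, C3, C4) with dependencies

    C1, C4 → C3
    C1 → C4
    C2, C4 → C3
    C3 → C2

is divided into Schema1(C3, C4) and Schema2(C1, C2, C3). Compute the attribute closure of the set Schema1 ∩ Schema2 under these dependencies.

C2, C3

Schema1 ∩ Schema2 = {C3}.
C3 → C2 applies, adding C2
Closure: {C2, C3}.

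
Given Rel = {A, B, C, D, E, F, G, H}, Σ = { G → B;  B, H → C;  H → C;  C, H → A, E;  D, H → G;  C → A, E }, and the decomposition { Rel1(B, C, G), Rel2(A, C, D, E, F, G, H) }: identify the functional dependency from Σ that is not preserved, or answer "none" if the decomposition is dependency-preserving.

G → B lies within Rel1.
B, H → C: restricted closure across fragments reaches C.
H → C lies within Rel2.
C, H → A, E lies within Rel2.
D, H → G lies within Rel2.
C → A, E lies within Rel2.
Every dependency is enforceable on the fragments, so the decomposition is dependency-preserving.

none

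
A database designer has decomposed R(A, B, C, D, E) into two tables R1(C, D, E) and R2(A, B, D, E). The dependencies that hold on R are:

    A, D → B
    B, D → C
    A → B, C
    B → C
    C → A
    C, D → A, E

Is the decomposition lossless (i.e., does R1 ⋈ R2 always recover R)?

No

Common attributes: R1 ∩ R2 = {D, E}.
No dependency enlarges {D, E}, so (D, E)⁺ = {D, E}.
The closure contains neither all of R1 = {C, D, E} nor all of R2 = {A, B, D, E}, so the common attributes are not a superkey of either fragment. The join is lossy.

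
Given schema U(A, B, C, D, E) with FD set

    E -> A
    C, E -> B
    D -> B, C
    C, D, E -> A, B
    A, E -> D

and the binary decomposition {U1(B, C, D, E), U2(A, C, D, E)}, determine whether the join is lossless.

Yes

Common attributes: U1 ∩ U2 = {C, D, E}.
Closure of {C, D, E}: E → A applies, adding A; C, E → B applies, adding B. So (C, D, E)⁺ = {A, B, C, D, E}.
This closure contains every attribute of U1, so U1 ∩ U2 → U1. The join is lossless.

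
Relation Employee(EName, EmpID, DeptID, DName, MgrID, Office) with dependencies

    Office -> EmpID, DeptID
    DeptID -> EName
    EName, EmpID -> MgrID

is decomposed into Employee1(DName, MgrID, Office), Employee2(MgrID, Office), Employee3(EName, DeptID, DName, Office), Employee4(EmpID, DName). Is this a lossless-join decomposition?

Chase test. Columns are EName, EmpID, DeptID, DName, MgrID, Office; row i has aⱼ where attribute j ∈ Employeei, else bᵢⱼ.
Initial tableau (one row per fragment):
  row 1: b11 b12 b13 a4 a5 a6
  row 2: b21 b22 b23 b24 a5 a6
  row 3: a1 b32 a3 a4 b35 a6
  row 4: b41 a2 b43 a4 b45 b46
Rows 1 and 2 agree on Office; apply Office→EmpID, DeptID and equate their EmpID, DeptID entries.
Rows 1 and 3 agree on Office; apply Office→EmpID, DeptID and equate their EmpID, DeptID entries.
Rows 1 and 2 agree on DeptID; apply DeptID→EName and equate their EName entries.
Rows 1 and 3 agree on DeptID; apply DeptID→EName and equate their EName entries.
Rows 1 and 3 agree on EName, EmpID; apply EName, EmpID→MgrID and equate their MgrID entries.
No row becomes fully distinguished — the join is lossy.

No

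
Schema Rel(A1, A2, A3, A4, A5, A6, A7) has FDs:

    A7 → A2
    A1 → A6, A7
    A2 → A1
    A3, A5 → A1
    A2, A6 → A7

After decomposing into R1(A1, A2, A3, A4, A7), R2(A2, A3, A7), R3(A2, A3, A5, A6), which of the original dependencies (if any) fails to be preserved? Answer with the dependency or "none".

A7 → A2 lies within R1.
A1 → A6, A7: restricted closure across fragments reaches A6, A7.
A2 → A1 lies within R1.
A3, A5 → A1: restricted closure across fragments reaches A1.
A2, A6 → A7: restricted closure across fragments reaches A7.
Every dependency is enforceable on the fragments, so the decomposition is dependency-preserving.

none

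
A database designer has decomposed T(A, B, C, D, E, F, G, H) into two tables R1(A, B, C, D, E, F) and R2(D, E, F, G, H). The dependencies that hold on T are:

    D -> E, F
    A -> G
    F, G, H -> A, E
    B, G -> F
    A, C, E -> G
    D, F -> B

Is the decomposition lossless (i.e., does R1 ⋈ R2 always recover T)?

Common attributes: R1 ∩ R2 = {D, E, F}.
Closure of {D, E, F}: D, F → B applies, adding B. So (D, E, F)⁺ = {B, D, E, F}.
The closure contains neither all of R1 = {A, B, C, D, E, F} nor all of R2 = {D, E, F, G, H}, so the common attributes are not a superkey of either fragment. The join is lossy.

No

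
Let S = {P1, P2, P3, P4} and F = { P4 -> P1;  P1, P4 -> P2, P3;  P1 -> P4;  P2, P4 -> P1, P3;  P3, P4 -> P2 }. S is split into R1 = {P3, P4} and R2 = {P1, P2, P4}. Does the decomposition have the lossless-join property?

Common attributes: R1 ∩ R2 = {P4}.
Closure of {P4}: P4 → P1 applies, adding P1; P1, P4 → P2, P3 applies, adding P2, P3. So (P4)⁺ = {P1, P2, P3, P4}.
This closure contains every attribute of R1, so R1 ∩ R2 → R1. The join is lossless.

Yes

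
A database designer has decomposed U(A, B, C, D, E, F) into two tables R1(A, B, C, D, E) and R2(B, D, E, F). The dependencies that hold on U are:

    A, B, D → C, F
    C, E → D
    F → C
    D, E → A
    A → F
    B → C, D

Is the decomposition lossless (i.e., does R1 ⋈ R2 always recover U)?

Common attributes: R1 ∩ R2 = {B, D, E}.
Closure of {B, D, E}: D, E → A applies, adding A; A → F applies, adding F; B → C, D applies, adding C. So (B, D, E)⁺ = {A, B, C, D, E, F}.
This closure contains every attribute of R1, so R1 ∩ R2 → R1. The join is lossless.

Yes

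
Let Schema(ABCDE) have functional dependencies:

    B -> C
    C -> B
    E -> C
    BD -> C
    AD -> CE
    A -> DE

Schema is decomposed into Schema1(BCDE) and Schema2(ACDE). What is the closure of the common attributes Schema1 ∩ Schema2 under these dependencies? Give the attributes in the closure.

Schema1 ∩ Schema2 = {CDE}.
C → B applies, adding B
Closure: {BCDE}.

BCDE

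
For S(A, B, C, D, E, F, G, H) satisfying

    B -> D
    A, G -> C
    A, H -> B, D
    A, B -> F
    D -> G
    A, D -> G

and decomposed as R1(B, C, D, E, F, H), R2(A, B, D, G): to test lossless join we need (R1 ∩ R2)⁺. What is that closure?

B, D, G

R1 ∩ R2 = {B, D}.
D → G applies, adding G
Closure: {B, D, G}.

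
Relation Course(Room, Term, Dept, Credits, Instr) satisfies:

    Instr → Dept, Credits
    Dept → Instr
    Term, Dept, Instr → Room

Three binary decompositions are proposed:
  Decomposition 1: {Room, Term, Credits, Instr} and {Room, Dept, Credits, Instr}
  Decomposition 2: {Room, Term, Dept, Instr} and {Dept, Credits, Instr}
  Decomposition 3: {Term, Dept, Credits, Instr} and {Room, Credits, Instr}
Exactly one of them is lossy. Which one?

Decomposition 1: common = {Room, Credits, Instr}, closure = {Room, Dept, Credits, Instr} → lossless.
Decomposition 2: common = {Dept, Instr}, closure = {Dept, Credits, Instr} → lossless.
Decomposition 3: common = {Credits, Instr}, closure = {Dept, Credits, Instr} → lossy.

Decomposition 3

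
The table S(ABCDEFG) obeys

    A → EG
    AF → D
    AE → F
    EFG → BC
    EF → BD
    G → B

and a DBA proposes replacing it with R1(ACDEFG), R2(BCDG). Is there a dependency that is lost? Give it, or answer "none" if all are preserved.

Check EF → BD: no single fragment contains all of {BDEF}, and the restricted closure of {EF} across the fragments never reaches {BD}.
A → EG is preserved.
AF → D is preserved.
AE → F is preserved.
EFG → BC is preserved.
G → B is preserved.

EF → BD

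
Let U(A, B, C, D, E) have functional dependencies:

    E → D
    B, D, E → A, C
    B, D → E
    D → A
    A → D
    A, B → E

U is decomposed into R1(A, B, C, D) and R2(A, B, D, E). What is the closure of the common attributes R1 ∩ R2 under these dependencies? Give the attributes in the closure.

R1 ∩ R2 = {A, B, D}.
B, D → E applies, adding E
B, D, E → A, C applies, adding C
Closure: {A, B, C, D, E}.

A, B, C, D, E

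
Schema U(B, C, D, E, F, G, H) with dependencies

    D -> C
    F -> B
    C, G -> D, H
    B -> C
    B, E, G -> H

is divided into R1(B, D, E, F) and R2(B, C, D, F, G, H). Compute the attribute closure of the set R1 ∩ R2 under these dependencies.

B, C, D, F

R1 ∩ R2 = {B, D, F}.
D → C applies, adding C
Closure: {B, C, D, F}.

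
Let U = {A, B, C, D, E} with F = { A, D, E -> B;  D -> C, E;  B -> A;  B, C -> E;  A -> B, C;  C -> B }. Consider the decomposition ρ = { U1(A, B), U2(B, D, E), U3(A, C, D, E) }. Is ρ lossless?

Chase test. Columns are A, B, C, D, E; row i has aⱼ where attribute j ∈ Ui, else bᵢⱼ.
Initial tableau (one row per fragment):
  row 1: a1 a2 b13 b14 b15
  row 2: b21 a2 b23 a4 a5
  row 3: a1 b32 a3 a4 a5
Rows 2 and 3 agree on D; apply D→C, E and equate their C, E entries.
Rows 1 and 2 agree on B; apply B→A and equate their A entries.
Rows 1 and 2 agree on A; apply A→B, C and equate their B, C entries.
Rows 1 and 3 agree on A; apply A→B, C and equate their B, C entries.
Rows 1 and 2 agree on B, C; apply B, C→E and equate their E entries.
Row 2 is now all distinguished symbols — the join is lossless.

Yes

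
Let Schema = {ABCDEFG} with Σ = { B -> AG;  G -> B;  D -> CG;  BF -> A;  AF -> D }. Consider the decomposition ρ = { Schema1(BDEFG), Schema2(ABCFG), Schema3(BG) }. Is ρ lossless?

Yes

Chase test. Columns are ABCDEFG; row i has aⱼ where attribute j ∈ Schemai, else bᵢⱼ.
Initial tableau (one row per fragment):
  row 1: b11 a2 b13 a4 a5 a6 a7
  row 2: a1 a2 a3 b24 b25 a6 a7
  row 3: b31 a2 b33 b34 b35 b36 a7
Rows 1 and 2 agree on B; apply B→AG and equate their AG entries.
Rows 1 and 3 agree on B; apply B→AG and equate their AG entries.
Rows 1 and 2 agree on AF; apply AF→D and equate their D entries.
Rows 1 and 2 agree on D; apply D→CG and equate their CG entries.
Row 1 is now all distinguished symbols — the join is lossless.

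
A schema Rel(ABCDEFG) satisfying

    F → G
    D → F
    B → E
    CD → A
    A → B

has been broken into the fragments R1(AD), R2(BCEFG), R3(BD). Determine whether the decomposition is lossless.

Chase test. Columns are ABCDEFG; row i has aⱼ where attribute j ∈ Ri, else bᵢⱼ.
Initial tableau (one row per fragment):
  row 1: a1 b12 b13 a4 b15 b16 b17
  row 2: b21 a2 a3 b24 a5 a6 a7
  row 3: b31 a2 b33 a4 b35 b36 b37
Rows 1 and 3 agree on D; apply D→F and equate their F entries.
Rows 2 and 3 agree on B; apply B→E and equate their E entries.
Rows 1 and 3 agree on F; apply F→G and equate their G entries.
No row becomes fully distinguished — the join is lossy.

No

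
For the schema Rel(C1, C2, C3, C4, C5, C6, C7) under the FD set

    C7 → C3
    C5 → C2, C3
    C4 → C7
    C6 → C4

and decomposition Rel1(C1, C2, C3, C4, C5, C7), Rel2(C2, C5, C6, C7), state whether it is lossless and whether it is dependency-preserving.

lossy and not dependency-preserving

Lossless test: (C2, C5, C7)⁺ = {C2, C3, C5, C7}, which is a superkey of neither fragment — lossy.
Dependency preservation: the restricted closure of {C6} across the fragments never reaches {C4}, so C6 → C4 cannot be enforced without a join — not preserved.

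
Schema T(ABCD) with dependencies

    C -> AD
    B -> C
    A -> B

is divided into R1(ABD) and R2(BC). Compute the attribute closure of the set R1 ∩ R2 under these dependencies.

ABCD

R1 ∩ R2 = {B}.
B → C applies, adding C
C → AD applies, adding AD
Closure: {ABCD}.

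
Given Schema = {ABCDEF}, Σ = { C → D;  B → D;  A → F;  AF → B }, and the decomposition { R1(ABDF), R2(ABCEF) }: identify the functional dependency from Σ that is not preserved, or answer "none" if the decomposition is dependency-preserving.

C → D

Check C → D: no single fragment contains all of {CD}, and the restricted closure of {C} across the fragments never reaches {D}.
B → D is preserved.
A → F is preserved.
AF → B is preserved.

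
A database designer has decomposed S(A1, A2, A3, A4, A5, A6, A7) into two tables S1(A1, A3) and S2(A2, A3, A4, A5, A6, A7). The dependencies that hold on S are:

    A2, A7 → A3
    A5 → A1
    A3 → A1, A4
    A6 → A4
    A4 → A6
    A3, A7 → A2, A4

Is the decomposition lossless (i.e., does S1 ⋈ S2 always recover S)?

Common attributes: S1 ∩ S2 = {A3}.
Closure of {A3}: A3 → A1, A4 applies, adding A1, A4; A4 → A6 applies, adding A6. So (A3)⁺ = {A1, A3, A4, A6}.
This closure contains every attribute of S1, so S1 ∩ S2 → S1. The join is lossless.

Yes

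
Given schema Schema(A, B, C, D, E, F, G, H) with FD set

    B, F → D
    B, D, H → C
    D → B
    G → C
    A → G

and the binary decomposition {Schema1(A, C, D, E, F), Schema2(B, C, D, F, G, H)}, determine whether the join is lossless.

No

Common attributes: Schema1 ∩ Schema2 = {C, D, F}.
Closure of {C, D, F}: D → B applies, adding B. So (C, D, F)⁺ = {B, C, D, F}.
The closure contains neither all of Schema1 = {A, C, D, E, F} nor all of Schema2 = {B, C, D, F, G, H}, so the common attributes are not a superkey of either fragment. The join is lossy.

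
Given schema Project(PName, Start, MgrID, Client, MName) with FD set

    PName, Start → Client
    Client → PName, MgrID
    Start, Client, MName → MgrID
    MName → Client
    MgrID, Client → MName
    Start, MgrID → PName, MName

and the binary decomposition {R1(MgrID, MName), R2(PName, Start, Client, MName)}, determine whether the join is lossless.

Yes

Common attributes: R1 ∩ R2 = {MName}.
Closure of {MName}: MName → Client applies, adding Client; Client → PName, MgrID applies, adding PName, MgrID. So (MName)⁺ = {PName, MgrID, Client, MName}.
This closure contains every attribute of R1, so R1 ∩ R2 → R1. The join is lossless.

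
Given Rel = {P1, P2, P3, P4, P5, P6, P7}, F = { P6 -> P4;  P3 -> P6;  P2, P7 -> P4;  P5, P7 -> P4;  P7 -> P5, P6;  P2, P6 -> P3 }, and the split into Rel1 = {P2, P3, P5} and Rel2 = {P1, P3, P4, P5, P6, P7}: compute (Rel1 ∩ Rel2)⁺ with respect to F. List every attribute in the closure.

P3, P4, P5, P6

Rel1 ∩ Rel2 = {P3, P5}.
P3 → P6 applies, adding P6
P6 → P4 applies, adding P4
Closure: {P3, P4, P5, P6}.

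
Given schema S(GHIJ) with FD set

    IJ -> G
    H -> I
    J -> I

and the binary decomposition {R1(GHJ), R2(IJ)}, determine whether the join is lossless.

Common attributes: R1 ∩ R2 = {J}.
Closure of {J}: J → I applies, adding I; IJ → G applies, adding G. So (J)⁺ = {GIJ}.
This closure contains every attribute of R2, so R1 ∩ R2 → R2. The join is lossless.

Yes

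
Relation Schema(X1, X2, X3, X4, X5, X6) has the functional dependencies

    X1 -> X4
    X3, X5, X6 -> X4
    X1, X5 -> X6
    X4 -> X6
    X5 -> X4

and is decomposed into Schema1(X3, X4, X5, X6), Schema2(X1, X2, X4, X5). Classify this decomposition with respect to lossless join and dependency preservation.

Lossless test: (X4, X5)⁺ = {X4, X5, X6}, which is a superkey of neither fragment — lossy.
Dependency preservation: X1, X5 → X6 is not contained in any single fragment, but the restricted closure of its left-hand side across the fragments still reaches the right-hand side; the remaining FDs each lie inside some fragment. All dependencies are preserved.

lossy but dependency-preserving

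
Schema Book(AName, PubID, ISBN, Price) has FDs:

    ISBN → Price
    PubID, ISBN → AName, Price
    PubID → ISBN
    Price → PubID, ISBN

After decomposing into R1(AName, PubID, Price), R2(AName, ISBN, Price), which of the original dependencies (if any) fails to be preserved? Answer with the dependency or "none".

ISBN → Price lies within R2.
PubID, ISBN → AName, Price: restricted closure across fragments reaches AName, Price.
PubID → ISBN: restricted closure across fragments reaches ISBN.
Price → PubID, ISBN: restricted closure across fragments reaches PubID, ISBN.
Every dependency is enforceable on the fragments, so the decomposition is dependency-preserving.

none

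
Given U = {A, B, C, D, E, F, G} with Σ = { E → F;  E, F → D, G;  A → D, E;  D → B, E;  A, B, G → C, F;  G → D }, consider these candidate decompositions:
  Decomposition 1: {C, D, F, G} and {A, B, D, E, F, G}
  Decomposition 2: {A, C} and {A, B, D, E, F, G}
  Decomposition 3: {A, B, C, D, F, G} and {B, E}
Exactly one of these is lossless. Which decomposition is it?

Decomposition 2

Decomposition 1: common = {D, F, G}, closure = {B, D, E, F, G} → lossy.
Decomposition 2: common = {A}, closure = {A, B, C, D, E, F, G} → lossless.
Decomposition 3: common = {B}, closure = {B} → lossy.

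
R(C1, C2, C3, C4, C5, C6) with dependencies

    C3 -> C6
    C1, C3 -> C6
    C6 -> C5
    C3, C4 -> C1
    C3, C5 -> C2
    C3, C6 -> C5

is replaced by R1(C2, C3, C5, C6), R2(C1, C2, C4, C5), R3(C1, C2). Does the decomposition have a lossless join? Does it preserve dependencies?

Lossless test (chase): applying each FD to every pair of rows produces no changes in the tableau, so no row becomes fully distinguished — the join is lossy.
Dependency preservation: the restricted closure of {C3, C4} across the fragments never reaches {C1}, so C3, C4 → C1 cannot be enforced without a join — not preserved.

lossy and not dependency-preserving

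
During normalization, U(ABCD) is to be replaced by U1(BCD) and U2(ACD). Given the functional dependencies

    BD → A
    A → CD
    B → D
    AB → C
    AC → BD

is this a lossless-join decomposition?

No

Common attributes: U1 ∩ U2 = {CD}.
No dependency enlarges {CD}, so (CD)⁺ = {CD}.
The closure contains neither all of U1 = {BCD} nor all of U2 = {ACD}, so the common attributes are not a superkey of either fragment. The join is lossy.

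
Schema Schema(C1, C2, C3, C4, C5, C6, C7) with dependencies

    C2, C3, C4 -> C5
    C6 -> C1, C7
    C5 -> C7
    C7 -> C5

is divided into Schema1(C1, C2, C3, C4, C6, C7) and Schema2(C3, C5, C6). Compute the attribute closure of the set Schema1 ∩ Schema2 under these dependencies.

C1, C3, C5, C6, C7

Schema1 ∩ Schema2 = {C3, C6}.
C6 → C1, C7 applies, adding C1, C7
C7 → C5 applies, adding C5
Closure: {C1, C3, C5, C6, C7}.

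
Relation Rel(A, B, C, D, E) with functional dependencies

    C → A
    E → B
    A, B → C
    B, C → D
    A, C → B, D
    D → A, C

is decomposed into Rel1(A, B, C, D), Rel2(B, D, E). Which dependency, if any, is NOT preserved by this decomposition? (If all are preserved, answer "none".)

none

C → A lies within Rel1.
E → B lies within Rel2.
A, B → C lies within Rel1.
B, C → D lies within Rel1.
A, C → B, D lies within Rel1.
D → A, C lies within Rel1.
Every dependency is enforceable on the fragments, so the decomposition is dependency-preserving.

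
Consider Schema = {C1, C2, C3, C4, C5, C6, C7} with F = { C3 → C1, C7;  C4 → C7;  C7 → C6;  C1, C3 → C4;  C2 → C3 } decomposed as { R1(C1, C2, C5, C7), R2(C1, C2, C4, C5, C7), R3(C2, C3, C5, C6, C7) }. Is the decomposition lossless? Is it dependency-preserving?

Lossless test (chase): Rows 1 and 2 agree on C7; apply C7→C6 and equate their C6 entries. Rows 1 and 3 agree on C7; apply C7→C6 and equate their C6 entries. Rows 1 and 2 agree on C2; apply C2→C3 and equate their C3 entries. Rows 1 and 3 agree on C2; apply C2→C3 and equate their C3 entries. Rows 1 and 3 agree on C3; apply C3→C1, C7 and equate their C1, C7 entries. Rows 1 and 2 agree on C1, C3; apply C1, C3→C4 and equate their C4 entries. Rows 1 and 3 agree on C1, C3; apply C1, C3→C4 and equate their C4 entries. Row 1 is now all distinguished symbols — the join is lossless.
Dependency preservation: the restricted closure of {C3} across the fragments never reaches {C1, C7}, so C3 → C1, C7 cannot be enforced without a join — not preserved.

lossless but not dependency-preserving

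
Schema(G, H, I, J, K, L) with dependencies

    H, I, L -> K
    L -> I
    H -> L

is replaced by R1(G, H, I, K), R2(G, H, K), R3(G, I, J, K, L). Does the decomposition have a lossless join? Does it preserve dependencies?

lossy and not dependency-preserving

Lossless test (chase): Rows 1 and 2 agree on H; apply H→L and equate their L entries. Rows 1 and 2 agree on L; apply L→I and equate their I entries. No row becomes fully distinguished — the join is lossy.
Dependency preservation: the restricted closure of {H} across the fragments never reaches {L}, so H → L cannot be enforced without a join — not preserved.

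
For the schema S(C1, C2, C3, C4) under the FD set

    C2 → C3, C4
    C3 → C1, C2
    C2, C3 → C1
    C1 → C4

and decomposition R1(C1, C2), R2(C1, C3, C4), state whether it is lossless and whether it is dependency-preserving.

lossy and not dependency-preserving

Lossless test: (C1)⁺ = {C1, C4}, which is a superkey of neither fragment — lossy.
Dependency preservation: the restricted closure of {C2} across the fragments never reaches {C3, C4}, so C2 → C3, C4 cannot be enforced without a join — not preserved.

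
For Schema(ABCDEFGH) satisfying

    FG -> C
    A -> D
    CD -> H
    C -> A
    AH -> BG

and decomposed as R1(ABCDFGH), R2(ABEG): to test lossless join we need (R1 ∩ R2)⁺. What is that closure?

ABDG

R1 ∩ R2 = {ABG}.
A → D applies, adding D
Closure: {ABDG}.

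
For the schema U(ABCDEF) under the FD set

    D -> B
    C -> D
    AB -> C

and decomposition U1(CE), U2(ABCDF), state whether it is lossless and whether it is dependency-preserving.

Lossless test: (C)⁺ = {BCD}, which is a superkey of neither fragment — lossy.
Dependency preservation: every FD's attributes lie within a single fragment, so each can be enforced locally — preserved.

lossy but dependency-preserving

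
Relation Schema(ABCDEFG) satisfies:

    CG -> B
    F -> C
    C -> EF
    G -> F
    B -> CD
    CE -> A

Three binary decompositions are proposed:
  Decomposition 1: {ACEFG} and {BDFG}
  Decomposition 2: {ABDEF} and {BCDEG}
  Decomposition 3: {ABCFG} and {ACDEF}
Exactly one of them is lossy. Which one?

Decomposition 1: common = {FG}, closure = {ABCDEFG} → lossless.
Decomposition 2: common = {BDE}, closure = {ABCDEF} → lossless.
Decomposition 3: common = {ACF}, closure = {ACEF} → lossy.

Decomposition 3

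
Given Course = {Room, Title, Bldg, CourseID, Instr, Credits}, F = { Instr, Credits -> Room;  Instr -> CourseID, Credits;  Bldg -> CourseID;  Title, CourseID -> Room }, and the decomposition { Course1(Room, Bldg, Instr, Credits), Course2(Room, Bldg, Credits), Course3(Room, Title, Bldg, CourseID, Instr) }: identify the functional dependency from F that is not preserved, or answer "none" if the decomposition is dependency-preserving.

Instr, Credits → Room lies within Course1.
Instr → CourseID, Credits: restricted closure across fragments reaches CourseID, Credits.
Bldg → CourseID lies within Course3.
Title, CourseID → Room lies within Course3.
Every dependency is enforceable on the fragments, so the decomposition is dependency-preserving.

none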